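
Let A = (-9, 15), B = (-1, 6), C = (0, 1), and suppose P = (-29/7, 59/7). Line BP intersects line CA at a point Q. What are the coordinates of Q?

(-27/5, 47/5)

Barycentric coordinates of P with respect to ABC: (3/7, 2/7, 2/7).
On side CA the B-coordinate is zero; dropping P's B-weight 2/7 and renormalizing the remaining 2/7 : 3/7 gives weights 2/5, 3/5 on C, A.
Q = (2/5)·(0, 1) + (3/5)·(-9, 15) = (-27/5, 47/5).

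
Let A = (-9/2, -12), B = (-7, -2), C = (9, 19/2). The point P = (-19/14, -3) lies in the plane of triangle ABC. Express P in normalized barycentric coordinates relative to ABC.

(3/7, 2/7, 2/7)

Signed area of the reference triangle: [ABC] = ½·((-9/2)·(-2−(19/2)) + (-7)·(19/2−(-12)) + 9·(-12−(-2))) = ½·(207/4 − 301/2 − 90) = -755/8.
[PBC] = ½·((-19/14)·(-2−(19/2)) + (-7)·(19/2−(-3)) + 9·(-3−(-2))) = ½·(437/28 − 175/2 − 9) = -2265/56, so the A-coordinate is (-2265/56)/(-755/8) = 3/7.
[APC] = ½·((-9/2)·(-3−(19/2)) + (-19/14)·(19/2−(-12)) + 9·(-12−(-3))) = ½·(225/4 − 817/28 − 81) = -755/28, so the B-coordinate is 2/7.
[ABP] = ½·((-9/2)·(-2−(-3)) + (-7)·(-3−(-12)) + (-19/14)·(-12−(-2))) = ½·(-9/2 − 63 + 95/7) = -755/28, so the C-coordinate is 2/7.
Check: 3/7 + 2/7 + 2/7 = 1.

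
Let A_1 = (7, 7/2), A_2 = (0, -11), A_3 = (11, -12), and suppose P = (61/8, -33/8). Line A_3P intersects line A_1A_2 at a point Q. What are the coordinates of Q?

(28/5, 3/5)

Barycentric coordinates of P with respect to A_1A_2A_3: (1/2, 1/8, 3/8).
On side A_1A_2 the A_3-coordinate is zero; dropping P's A_3-weight 3/8 and renormalizing the remaining 1/2 : 1/8 gives weights 4/5, 1/5 on A_1, A_2.
Q = (4/5)·(7, 7/2) + (1/5)·(0, -11) = (28/5, 3/5).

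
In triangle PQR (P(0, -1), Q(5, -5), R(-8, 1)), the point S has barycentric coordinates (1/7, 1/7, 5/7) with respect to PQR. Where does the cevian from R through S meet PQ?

(5/2, -3)

Line RS meets PQ where the R-coordinate vanishes; zeroing S's R-weight and renormalizing leaves P, Q-weights 1/7 : 1/7 → (1/2, 1/2).
So T = (1/2)·P + (1/2)·Q = (5/2, -3).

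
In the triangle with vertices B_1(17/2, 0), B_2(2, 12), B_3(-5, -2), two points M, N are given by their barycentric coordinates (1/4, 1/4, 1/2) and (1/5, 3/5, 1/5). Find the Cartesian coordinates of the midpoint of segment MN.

(81/80, 22/5)

Barycentric coordinates of the midpoint are the average: (9/40, 17/40, 7/20).
Converting: (9/40)·B_1 + (17/40)·B_2 + (7/20)·B_3 = (81/80, 22/5).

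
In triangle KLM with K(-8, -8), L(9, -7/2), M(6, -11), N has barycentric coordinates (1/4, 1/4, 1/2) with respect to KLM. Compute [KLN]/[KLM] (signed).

The signed ratio [KLN]/[KLM] equals the barycentric coordinate of N at vertex M, which is 1/2.

1/2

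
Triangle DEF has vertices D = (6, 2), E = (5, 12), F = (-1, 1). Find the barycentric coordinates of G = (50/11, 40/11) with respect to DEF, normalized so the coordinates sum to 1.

(7/11, 2/11, 2/11)

Signed area of the reference triangle: [DEF] = ½·(6·(12−1) + 5·(1−2) + (-1)·(2−12)) = ½·(66 − 5 + 10) = 71/2.
[GEF] = ½·((50/11)·(12−1) + 5·(1−(40/11)) + (-1)·(40/11−12)) = ½·(50 − 145/11 + 92/11) = 497/22, so the D-coordinate is (497/22)/(71/2) = 7/11.
[DGF] = ½·(6·(40/11−1) + (50/11)·(1−2) + (-1)·(2−(40/11))) = ½·(174/11 − 50/11 + 18/11) = 71/11, so the E-coordinate is 2/11.
[DEG] = ½·(6·(12−(40/11)) + 5·(40/11−2) + (50/11)·(2−12)) = ½·(552/11 + 90/11 − 500/11) = 71/11, so the F-coordinate is 2/11.
Check: 7/11 + 2/11 + 2/11 = 1.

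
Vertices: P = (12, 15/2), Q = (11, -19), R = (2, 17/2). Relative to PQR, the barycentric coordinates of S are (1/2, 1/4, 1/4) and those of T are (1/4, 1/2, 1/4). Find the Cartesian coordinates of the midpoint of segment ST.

Barycentric coordinates of the midpoint are the average: (3/8, 3/8, 1/4).
Converting: (3/8)·P + (3/8)·Q + (1/4)·R = (73/8, -35/16).

(73/8, -35/16)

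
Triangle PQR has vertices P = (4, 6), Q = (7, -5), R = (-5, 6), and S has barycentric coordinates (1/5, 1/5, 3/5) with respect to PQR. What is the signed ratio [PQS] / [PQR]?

The signed ratio [PQS]/[PQR] equals the barycentric coordinate of S at vertex R, which is 3/5.

3/5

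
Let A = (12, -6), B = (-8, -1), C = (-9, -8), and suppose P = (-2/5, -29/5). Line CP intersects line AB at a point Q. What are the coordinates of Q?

Barycentric coordinates of P with respect to ABC: (2/5, 1/5, 2/5).
On side AB the C-coordinate is zero; dropping P's C-weight 2/5 and renormalizing the remaining 2/5 : 1/5 gives weights 2/3, 1/3 on A, B.
Q = (2/3)·(12, -6) + (1/3)·(-8, -1) = (16/3, -13/3).

(16/3, -13/3)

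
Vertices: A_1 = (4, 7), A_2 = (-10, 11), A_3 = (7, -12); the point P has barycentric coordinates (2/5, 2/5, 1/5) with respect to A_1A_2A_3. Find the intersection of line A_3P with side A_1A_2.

(-3, 9)

Line A_3P meets A_1A_2 where the A_3-coordinate vanishes; zeroing P's A_3-weight and renormalizing leaves A_1, A_2-weights 2/5 : 2/5 → (1/2, 1/2).
So Q = (1/2)·A_1 + (1/2)·A_2 = (-3, 9).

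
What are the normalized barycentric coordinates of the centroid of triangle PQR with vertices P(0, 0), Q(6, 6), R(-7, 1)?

The centroid is the average of the vertices, so each weight is 1/3.

(1/3, 1/3, 1/3)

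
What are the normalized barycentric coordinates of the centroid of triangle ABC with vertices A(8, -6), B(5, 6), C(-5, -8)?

The centroid is the average of the vertices, so each weight is 1/3.

(1/3, 1/3, 1/3)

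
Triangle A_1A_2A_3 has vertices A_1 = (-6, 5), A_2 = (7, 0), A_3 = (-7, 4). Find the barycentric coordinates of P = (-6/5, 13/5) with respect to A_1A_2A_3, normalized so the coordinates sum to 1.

(1/5, 2/5, 2/5)

Signed area of the reference triangle: [A_1A_2A_3] = ½·((-6)·(0−4) + 7·(4−5) + (-7)·(5−0)) = ½·(24 − 7 − 35) = -9.
[PA_2A_3] = ½·((-6/5)·(0−4) + 7·(4−(13/5)) + (-7)·(13/5−0)) = ½·(24/5 + 49/5 − 91/5) = -9/5, so the A_1-coordinate is (-9/5)/(-9) = 1/5.
[A_1PA_3] = ½·((-6)·(13/5−4) + (-6/5)·(4−5) + (-7)·(5−(13/5))) = ½·(42/5 + 6/5 − 84/5) = -18/5, so the A_2-coordinate is 2/5.
[A_1A_2P] = ½·((-6)·(0−(13/5)) + 7·(13/5−5) + (-6/5)·(5−0)) = ½·(78/5 − 84/5 − 6) = -18/5, so the A_3-coordinate is 2/5.
Check: 1/5 + 2/5 + 2/5 = 1.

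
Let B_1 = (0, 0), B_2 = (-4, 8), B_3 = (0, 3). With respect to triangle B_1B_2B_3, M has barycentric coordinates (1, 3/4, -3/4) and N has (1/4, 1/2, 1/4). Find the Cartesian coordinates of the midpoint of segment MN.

(-5/2, 17/4)

Barycentric coordinates of the midpoint are the average: (5/8, 5/8, -1/4).
Converting: (5/8)·B_1 + (5/8)·B_2 + (-1/4)·B_3 = (-5/2, 17/4).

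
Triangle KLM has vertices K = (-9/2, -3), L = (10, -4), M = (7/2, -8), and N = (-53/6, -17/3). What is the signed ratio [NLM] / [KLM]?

[KLM] = ½·((-9/2)·(-4−(-8)) + 10·(-8−(-3)) + (7/2)·(-3−(-4))) = ½·(-18 − 50 + 7/2) = -129/4.
[NLM] = ½·((-53/6)·(-4−(-8)) + 10·(-8−(-17/3)) + (7/2)·(-17/3−(-4))) = ½·(-106/3 − 70/3 − 35/6) = -129/4, so the ratio is (-129/4)/(-129/4) = 1.

1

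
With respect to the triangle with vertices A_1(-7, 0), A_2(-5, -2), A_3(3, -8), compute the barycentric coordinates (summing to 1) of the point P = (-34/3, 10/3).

Signed area of the reference triangle: [A_1A_2A_3] = ½·((-7)·(-2−(-8)) + (-5)·(-8−0) + 3·(0−(-2))) = ½·(-42 + 40 + 6) = 2.
[PA_2A_3] = ½·((-34/3)·(-2−(-8)) + (-5)·(-8−(10/3)) + 3·(10/3−(-2))) = ½·(-68 + 170/3 + 16) = 7/3, so the A_1-coordinate is (7/3)/2 = 7/6.
[A_1PA_3] = ½·((-7)·(10/3−(-8)) + (-34/3)·(-8−0) + 3·(0−(10/3))) = ½·(-238/3 + 272/3 − 10) = 2/3, so the A_2-coordinate is 1/3.
[A_1A_2P] = ½·((-7)·(-2−(10/3)) + (-5)·(10/3−0) + (-34/3)·(0−(-2))) = ½·(112/3 − 50/3 − 68/3) = -1, so the A_3-coordinate is -1/2.

(7/6, 1/3, -1/2)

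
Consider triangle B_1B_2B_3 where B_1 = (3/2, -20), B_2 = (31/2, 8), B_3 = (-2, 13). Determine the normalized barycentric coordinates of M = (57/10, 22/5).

(1/5, 2/5, 2/5)

Signed area of the reference triangle: [B_1B_2B_3] = ½·((3/2)·(8−13) + (31/2)·(13−(-20)) + (-2)·(-20−8)) = ½·(-15/2 + 1023/2 + 56) = 280.
[MB_2B_3] = ½·((57/10)·(8−13) + (31/2)·(13−(22/5)) + (-2)·(22/5−8)) = ½·(-57/2 + 1333/10 + 36/5) = 56, so the B_1-coordinate is 56/280 = 1/5.
[B_1MB_3] = ½·((3/2)·(22/5−13) + (57/10)·(13−(-20)) + (-2)·(-20−(22/5))) = ½·(-129/10 + 1881/10 + 244/5) = 112, so the B_2-coordinate is 2/5.
[B_1B_2M] = ½·((3/2)·(8−(22/5)) + (31/2)·(22/5−(-20)) + (57/10)·(-20−8)) = ½·(27/5 + 1891/5 − 798/5) = 112, so the B_3-coordinate is 2/5.
Check: 1/5 + 2/5 + 2/5 = 1.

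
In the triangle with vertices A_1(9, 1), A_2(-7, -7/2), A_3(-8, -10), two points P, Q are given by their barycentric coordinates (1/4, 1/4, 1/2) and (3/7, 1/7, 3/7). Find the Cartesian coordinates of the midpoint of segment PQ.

Barycentric coordinates of the midpoint are the average: (19/56, 11/56, 13/28).
Converting: (19/56)·A_1 + (11/56)·A_2 + (13/28)·A_3 = (-57/28, -559/112).

(-57/28, -559/112)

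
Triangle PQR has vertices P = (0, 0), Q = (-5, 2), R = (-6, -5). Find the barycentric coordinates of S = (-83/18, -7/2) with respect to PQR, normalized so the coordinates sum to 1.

Signed area of the reference triangle: [PQR] = ½·(0·(2−(-5)) + (-5)·(-5−0) + (-6)·(0−2)) = ½·(0 + 25 + 12) = 37/2.
[SQR] = ½·((-83/18)·(2−(-5)) + (-5)·(-5−(-7/2)) + (-6)·(-7/2−2)) = ½·(-581/18 + 15/2 + 33) = 37/9, so the P-coordinate is (37/9)/(37/2) = 2/9.
[PSR] = ½·(0·(-7/2−(-5)) + (-83/18)·(-5−0) + (-6)·(0−(-7/2))) = ½·(0 + 415/18 − 21) = 37/36, so the Q-coordinate is 1/18.
[PQS] = ½·(0·(2−(-7/2)) + (-5)·(-7/2−0) + (-83/18)·(0−2)) = ½·(0 + 35/2 + 83/9) = 481/36, so the R-coordinate is 13/18.
Check: 2/9 + 1/18 + 13/18 = 1.

(2/9, 1/18, 13/18)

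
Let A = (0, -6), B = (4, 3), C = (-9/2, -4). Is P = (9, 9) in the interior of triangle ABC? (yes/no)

no

Barycentric coordinates of P: (-32/97, 171/97, -42/97).
The three coordinates are negative, positive, negative; a point is interior exactly when all three are positive.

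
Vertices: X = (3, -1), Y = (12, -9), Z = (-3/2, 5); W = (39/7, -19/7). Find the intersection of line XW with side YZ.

Barycentric coordinates of W with respect to XYZ: (2/7, 3/7, 2/7).
On side YZ the X-coordinate is zero; dropping W's X-weight 2/7 and renormalizing the remaining 3/7 : 2/7 gives weights 3/5, 2/5 on Y, Z.
V = (3/5)·(12, -9) + (2/5)·(-3/2, 5) = (33/5, -17/5).

(33/5, -17/5)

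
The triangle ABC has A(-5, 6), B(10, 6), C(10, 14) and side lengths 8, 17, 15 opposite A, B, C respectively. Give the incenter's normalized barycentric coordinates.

(1/5, 17/40, 3/8)

The incenter has barycentric coordinates proportional to the opposite side lengths: (8 : 17 : 15).
Normalizing by 8+17+15 = 40 gives (1/5, 17/40, 3/8).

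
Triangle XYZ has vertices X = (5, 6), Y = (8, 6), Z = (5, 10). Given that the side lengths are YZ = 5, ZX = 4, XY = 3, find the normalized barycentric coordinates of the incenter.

The incenter has barycentric coordinates proportional to the opposite side lengths: (5 : 4 : 3).
Normalizing by 5+4+3 = 12 gives (5/12, 1/3, 1/4).

(5/12, 1/3, 1/4)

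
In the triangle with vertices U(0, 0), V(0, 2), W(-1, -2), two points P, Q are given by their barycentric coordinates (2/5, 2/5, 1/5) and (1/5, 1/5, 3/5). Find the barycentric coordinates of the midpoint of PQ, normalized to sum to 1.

Since both coordinate triples sum to 1, the midpoint's barycentrics are the componentwise average.
(2/5+1/5)/2 = 3/10; similarly 3/10 and 2/5.

(3/10, 3/10, 2/5)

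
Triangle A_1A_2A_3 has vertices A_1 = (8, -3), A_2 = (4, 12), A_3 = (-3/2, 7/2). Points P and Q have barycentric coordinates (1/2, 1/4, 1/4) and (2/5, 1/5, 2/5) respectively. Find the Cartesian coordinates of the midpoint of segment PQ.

Barycentric coordinates of the midpoint are the average: (9/20, 9/40, 13/40).
Converting: (9/20)·A_1 + (9/40)·A_2 + (13/40)·A_3 = (321/80, 199/80).

(321/80, 199/80)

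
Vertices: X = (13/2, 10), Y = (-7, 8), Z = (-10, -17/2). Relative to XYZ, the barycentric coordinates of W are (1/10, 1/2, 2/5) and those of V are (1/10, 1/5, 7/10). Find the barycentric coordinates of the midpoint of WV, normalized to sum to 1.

(1/10, 7/20, 11/20)

Since both coordinate triples sum to 1, the midpoint's barycentrics are the componentwise average.
(1/10+1/10)/2 = 1/10; similarly 7/20 and 11/20.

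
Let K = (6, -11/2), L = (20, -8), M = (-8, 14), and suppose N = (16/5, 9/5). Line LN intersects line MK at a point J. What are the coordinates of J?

(-1, 17/4)

Barycentric coordinates of N with respect to KLM: (2/5, 1/5, 2/5).
On side MK the L-coordinate is zero; dropping N's L-weight 1/5 and renormalizing the remaining 2/5 : 2/5 gives weights 1/2, 1/2 on M, K.
J = (1/2)·(-8, 14) + (1/2)·(6, -11/2) = (-1, 17/4).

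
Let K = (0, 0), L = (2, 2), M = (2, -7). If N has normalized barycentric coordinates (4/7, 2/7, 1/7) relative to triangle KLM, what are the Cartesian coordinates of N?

(6/7, -3/7)

N = (4/7)·K + (2/7)·L + (1/7)·M.
x-coordinate: (4/7)·0 + (2/7)·2 + (1/7)·2 = 6/7.
y-coordinate: (4/7)·0 + (2/7)·2 + (1/7)·(-7) = -3/7.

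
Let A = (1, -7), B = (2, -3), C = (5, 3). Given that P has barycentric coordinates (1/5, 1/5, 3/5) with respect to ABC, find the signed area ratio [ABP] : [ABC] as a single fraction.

The signed ratio [ABP]/[ABC] equals the barycentric coordinate of P at vertex C, which is 3/5.

3/5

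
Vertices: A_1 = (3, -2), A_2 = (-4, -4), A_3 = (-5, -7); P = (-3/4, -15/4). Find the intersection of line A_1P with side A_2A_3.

(-9/2, -11/2)

Barycentric coordinates of P with respect to A_1A_2A_3: (1/2, 1/4, 1/4).
On side A_2A_3 the A_1-coordinate is zero; dropping P's A_1-weight 1/2 and renormalizing the remaining 1/4 : 1/4 gives weights 1/2, 1/2 on A_2, A_3.
Q = (1/2)·(-4, -4) + (1/2)·(-5, -7) = (-9/2, -11/2).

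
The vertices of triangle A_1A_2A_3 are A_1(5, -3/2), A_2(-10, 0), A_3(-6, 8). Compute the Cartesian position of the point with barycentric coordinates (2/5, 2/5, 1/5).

P = (2/5)·A_1 + (2/5)·A_2 + (1/5)·A_3.
x-coordinate: (2/5)·5 + (2/5)·(-10) + (1/5)·(-6) = -16/5.
y-coordinate: (2/5)·(-3/2) + (2/5)·0 + (1/5)·8 = 1.

(-16/5, 1)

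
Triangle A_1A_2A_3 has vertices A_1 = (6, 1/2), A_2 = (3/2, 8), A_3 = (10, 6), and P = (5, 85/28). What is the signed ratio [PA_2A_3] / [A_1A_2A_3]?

9/14

[A_1A_2A_3] = ½·(6·(8−6) + (3/2)·(6−(1/2)) + 10·(1/2−8)) = ½·(12 + 33/4 − 75) = -219/8.
[PA_2A_3] = ½·(5·(8−6) + (3/2)·(6−(85/28)) + 10·(85/28−8)) = ½·(10 + 249/56 − 695/14) = -1971/112, so the ratio is (-1971/112)/(-219/8) = 9/14.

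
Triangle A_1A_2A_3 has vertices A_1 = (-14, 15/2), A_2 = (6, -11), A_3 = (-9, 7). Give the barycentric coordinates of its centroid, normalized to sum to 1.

(1/3, 1/3, 1/3)

The centroid is the average of the vertices, so each weight is 1/3.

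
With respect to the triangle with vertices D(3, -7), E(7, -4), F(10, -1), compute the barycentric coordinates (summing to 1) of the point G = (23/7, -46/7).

Signed area of the reference triangle: [DEF] = ½·(3·(-4−(-1)) + 7·(-1−(-7)) + 10·(-7−(-4))) = ½·(-9 + 42 − 30) = 3/2.
[GEF] = ½·((23/7)·(-4−(-1)) + 7·(-1−(-46/7)) + 10·(-46/7−(-4))) = ½·(-69/7 + 39 − 180/7) = 12/7, so the D-coordinate is (12/7)/(3/2) = 8/7.
[DGF] = ½·(3·(-46/7−(-1)) + (23/7)·(-1−(-7)) + 10·(-7−(-46/7))) = ½·(-117/7 + 138/7 − 30/7) = -9/14, so the E-coordinate is -3/7.
[DEG] = ½·(3·(-4−(-46/7)) + 7·(-46/7−(-7)) + (23/7)·(-7−(-4))) = ½·(54/7 + 3 − 69/7) = 3/7, so the F-coordinate is 2/7.
Check: 8/7 − 3/7 + 2/7 = 1.

(8/7, -3/7, 2/7)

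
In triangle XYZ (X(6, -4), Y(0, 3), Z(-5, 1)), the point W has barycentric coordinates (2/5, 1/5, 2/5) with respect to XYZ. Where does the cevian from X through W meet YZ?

(-10/3, 5/3)

Line XW meets YZ where the X-coordinate vanishes; zeroing W's X-weight and renormalizing leaves Y, Z-weights 1/5 : 2/5 → (1/3, 2/3).
So V = (1/3)·Y + (2/3)·Z = (-10/3, 5/3).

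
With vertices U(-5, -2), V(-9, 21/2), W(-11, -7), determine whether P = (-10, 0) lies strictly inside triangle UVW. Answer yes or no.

yes

Barycentric coordinates of P: (7/190, 37/95, 109/190).
The three coordinates are positive, positive, positive; a point is interior exactly when all three are positive.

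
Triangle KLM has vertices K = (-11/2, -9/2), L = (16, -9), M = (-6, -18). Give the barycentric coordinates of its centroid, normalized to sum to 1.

The centroid is the average of the vertices, so each weight is 1/3.

(1/3, 1/3, 1/3)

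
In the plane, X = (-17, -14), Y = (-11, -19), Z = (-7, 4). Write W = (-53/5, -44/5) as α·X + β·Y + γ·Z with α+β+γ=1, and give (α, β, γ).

Signed area of the reference triangle: [XYZ] = ½·((-17)·(-19−4) + (-11)·(4−(-14)) + (-7)·(-14−(-19))) = ½·(391 − 198 − 35) = 79.
[WYZ] = ½·((-53/5)·(-19−4) + (-11)·(4−(-44/5)) + (-7)·(-44/5−(-19))) = ½·(1219/5 − 704/5 − 357/5) = 79/5, so the X-coordinate is (79/5)/79 = 1/5.
[XWZ] = ½·((-17)·(-44/5−4) + (-53/5)·(4−(-14)) + (-7)·(-14−(-44/5))) = ½·(1088/5 − 954/5 + 182/5) = 158/5, so the Y-coordinate is 2/5.
[XYW] = ½·((-17)·(-19−(-44/5)) + (-11)·(-44/5−(-14)) + (-53/5)·(-14−(-19))) = ½·(867/5 − 286/5 − 53) = 158/5, so the Z-coordinate is 2/5.

(1/5, 2/5, 2/5)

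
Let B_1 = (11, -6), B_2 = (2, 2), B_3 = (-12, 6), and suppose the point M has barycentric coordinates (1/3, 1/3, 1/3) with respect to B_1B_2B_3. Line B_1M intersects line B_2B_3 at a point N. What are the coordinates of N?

Line B_1M meets B_2B_3 where the B_1-coordinate vanishes; zeroing M's B_1-weight and renormalizing leaves B_2, B_3-weights 1/3 : 1/3 → (1/2, 1/2).
So N = (1/2)·B_2 + (1/2)·B_3 = (-5, 4).

(-5, 4)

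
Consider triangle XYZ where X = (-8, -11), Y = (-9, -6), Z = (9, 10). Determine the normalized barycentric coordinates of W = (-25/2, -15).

Signed area of the reference triangle: [XYZ] = ½·((-8)·(-6−10) + (-9)·(10−(-11)) + 9·(-11−(-6))) = ½·(128 − 189 − 45) = -53.
[WYZ] = ½·((-25/2)·(-6−10) + (-9)·(10−(-15)) + 9·(-15−(-6))) = ½·(200 − 225 − 81) = -53, so the X-coordinate is (-53)/(-53) = 1.
[XWZ] = ½·((-8)·(-15−10) + (-25/2)·(10−(-11)) + 9·(-11−(-15))) = ½·(200 − 525/2 + 36) = -53/4, so the Y-coordinate is 1/4.
[XYW] = ½·((-8)·(-6−(-15)) + (-9)·(-15−(-11)) + (-25/2)·(-11−(-6))) = ½·(-72 + 36 + 125/2) = 53/4, so the Z-coordinate is -1/4.

(1, 1/4, -1/4)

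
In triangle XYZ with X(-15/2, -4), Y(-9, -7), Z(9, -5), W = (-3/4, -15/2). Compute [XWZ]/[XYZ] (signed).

[XYZ] = ½·((-15/2)·(-7−(-5)) + (-9)·(-5−(-4)) + 9·(-4−(-7))) = ½·(15 + 9 + 27) = 51/2.
[XWZ] = ½·((-15/2)·(-15/2−(-5)) + (-3/4)·(-5−(-4)) + 9·(-4−(-15/2))) = ½·(75/4 + 3/4 + 63/2) = 51/2, so the ratio is (51/2)/(51/2) = 1.

1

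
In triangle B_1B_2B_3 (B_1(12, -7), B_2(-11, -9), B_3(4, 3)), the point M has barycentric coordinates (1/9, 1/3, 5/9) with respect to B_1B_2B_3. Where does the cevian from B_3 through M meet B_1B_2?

(-21/4, -17/2)

Line B_3M meets B_1B_2 where the B_3-coordinate vanishes; zeroing M's B_3-weight and renormalizing leaves B_1, B_2-weights 1/9 : 1/3 → (1/4, 3/4).
So N = (1/4)·B_1 + (3/4)·B_2 = (-21/4, -17/2).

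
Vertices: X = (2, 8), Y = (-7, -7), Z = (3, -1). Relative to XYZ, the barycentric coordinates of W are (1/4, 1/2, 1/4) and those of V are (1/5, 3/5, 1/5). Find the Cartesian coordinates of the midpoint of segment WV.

Barycentric coordinates of the midpoint are the average: (9/40, 11/20, 9/40).
Converting: (9/40)·X + (11/20)·Y + (9/40)·Z = (-109/40, -91/40).

(-109/40, -91/40)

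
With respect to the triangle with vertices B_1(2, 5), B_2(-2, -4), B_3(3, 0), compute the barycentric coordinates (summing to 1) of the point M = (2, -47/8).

(-7/8, 3/8, 3/2)

Signed area of the reference triangle: [B_1B_2B_3] = ½·(2·(-4−0) + (-2)·(0−5) + 3·(5−(-4))) = ½·(-8 + 10 + 27) = 29/2.
[MB_2B_3] = ½·(2·(-4−0) + (-2)·(0−(-47/8)) + 3·(-47/8−(-4))) = ½·(-8 − 47/4 − 45/8) = -203/16, so the B_1-coordinate is (-203/16)/(29/2) = -7/8.
[B_1MB_3] = ½·(2·(-47/8−0) + 2·(0−5) + 3·(5−(-47/8))) = ½·(-47/4 − 10 + 261/8) = 87/16, so the B_2-coordinate is 3/8.
[B_1B_2M] = ½·(2·(-4−(-47/8)) + (-2)·(-47/8−5) + 2·(5−(-4))) = ½·(15/4 + 87/4 + 18) = 87/4, so the B_3-coordinate is 3/2.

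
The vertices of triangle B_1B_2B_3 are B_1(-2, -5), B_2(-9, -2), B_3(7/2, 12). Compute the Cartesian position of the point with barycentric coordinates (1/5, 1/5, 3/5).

M = (1/5)·B_1 + (1/5)·B_2 + (3/5)·B_3.
x-coordinate: (1/5)·(-2) + (1/5)·(-9) + (3/5)·(7/2) = -1/10.
y-coordinate: (1/5)·(-5) + (1/5)·(-2) + (3/5)·12 = 29/5.

(-1/10, 29/5)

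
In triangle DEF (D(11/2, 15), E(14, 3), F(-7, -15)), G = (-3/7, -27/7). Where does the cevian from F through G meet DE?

(25/3, 11)

Barycentric coordinates of G with respect to DEF: (2/7, 1/7, 4/7).
On side DE the F-coordinate is zero; dropping G's F-weight 4/7 and renormalizing the remaining 2/7 : 1/7 gives weights 2/3, 1/3 on D, E.
H = (2/3)·(11/2, 15) + (1/3)·(14, 3) = (25/3, 11).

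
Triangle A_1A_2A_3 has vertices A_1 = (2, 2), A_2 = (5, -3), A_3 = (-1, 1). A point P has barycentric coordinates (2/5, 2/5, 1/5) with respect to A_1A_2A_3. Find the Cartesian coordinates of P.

P = (2/5)·A_1 + (2/5)·A_2 + (1/5)·A_3.
x-coordinate: (2/5)·2 + (2/5)·5 + (1/5)·(-1) = 13/5.
y-coordinate: (2/5)·2 + (2/5)·(-3) + (1/5)·1 = -1/5.

(13/5, -1/5)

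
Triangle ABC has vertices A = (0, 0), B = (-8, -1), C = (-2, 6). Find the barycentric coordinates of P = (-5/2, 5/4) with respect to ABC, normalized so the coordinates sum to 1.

(1/2, 1/4, 1/4)

Signed area of the reference triangle: [ABC] = ½·(0·(-1−6) + (-8)·(6−0) + (-2)·(0−(-1))) = ½·(0 − 48 − 2) = -25.
[PBC] = ½·((-5/2)·(-1−6) + (-8)·(6−(5/4)) + (-2)·(5/4−(-1))) = ½·(35/2 − 38 − 9/2) = -25/2, so the A-coordinate is (-25/2)/(-25) = 1/2.
[APC] = ½·(0·(5/4−6) + (-5/2)·(6−0) + (-2)·(0−(5/4))) = ½·(0 − 15 + 5/2) = -25/4, so the B-coordinate is 1/4.
[ABP] = ½·(0·(-1−(5/4)) + (-8)·(5/4−0) + (-5/2)·(0−(-1))) = ½·(0 − 10 − 5/2) = -25/4, so the C-coordinate is 1/4.
Check: 1/2 + 1/4 + 1/4 = 1.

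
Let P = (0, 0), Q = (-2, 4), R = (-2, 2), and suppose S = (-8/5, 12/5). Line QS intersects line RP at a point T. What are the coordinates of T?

(-4/3, 4/3)

Barycentric coordinates of S with respect to PQR: (1/5, 2/5, 2/5).
On side RP the Q-coordinate is zero; dropping S's Q-weight 2/5 and renormalizing the remaining 2/5 : 1/5 gives weights 2/3, 1/3 on R, P.
T = (2/3)·(-2, 2) + (1/3)·(0, 0) = (-4/3, 4/3).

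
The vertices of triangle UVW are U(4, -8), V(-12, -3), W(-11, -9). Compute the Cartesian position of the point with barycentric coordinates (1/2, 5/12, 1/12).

P = (1/2)·U + (5/12)·V + (1/12)·W.
x-coordinate: (1/2)·4 + (5/12)·(-12) + (1/12)·(-11) = -47/12.
y-coordinate: (1/2)·(-8) + (5/12)·(-3) + (1/12)·(-9) = -6.

(-47/12, -6)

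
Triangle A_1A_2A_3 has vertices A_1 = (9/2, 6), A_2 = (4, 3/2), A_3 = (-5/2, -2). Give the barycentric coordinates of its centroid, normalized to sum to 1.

(1/3, 1/3, 1/3)

The centroid is the average of the vertices, so each weight is 1/3.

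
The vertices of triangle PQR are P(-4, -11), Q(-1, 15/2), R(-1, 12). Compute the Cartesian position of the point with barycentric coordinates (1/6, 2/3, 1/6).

(-3/2, 31/6)

S = (1/6)·P + (2/3)·Q + (1/6)·R.
x-coordinate: (1/6)·(-4) + (2/3)·(-1) + (1/6)·(-1) = -3/2.
y-coordinate: (1/6)·(-11) + (2/3)·(15/2) + (1/6)·12 = 31/6.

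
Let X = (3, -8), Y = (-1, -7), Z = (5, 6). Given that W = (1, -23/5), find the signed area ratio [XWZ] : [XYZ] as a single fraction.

[XYZ] = ½·(3·(-7−6) + (-1)·(6−(-8)) + 5·(-8−(-7))) = ½·(-39 − 14 − 5) = -29.
[XWZ] = ½·(3·(-23/5−6) + 1·(6−(-8)) + 5·(-8−(-23/5))) = ½·(-159/5 + 14 − 17) = -87/5, so the ratio is (-87/5)/(-29) = 3/5.

3/5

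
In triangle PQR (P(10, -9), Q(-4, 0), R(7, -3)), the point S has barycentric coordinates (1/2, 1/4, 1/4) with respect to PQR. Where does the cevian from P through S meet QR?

Line PS meets QR where the P-coordinate vanishes; zeroing S's P-weight and renormalizing leaves Q, R-weights 1/4 : 1/4 → (1/2, 1/2).
So T = (1/2)·Q + (1/2)·R = (3/2, -3/2).

(3/2, -3/2)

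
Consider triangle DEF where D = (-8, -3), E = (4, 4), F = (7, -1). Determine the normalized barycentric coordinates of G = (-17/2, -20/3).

(7/6, -2/3, 1/2)

Signed area of the reference triangle: [DEF] = ½·((-8)·(4−(-1)) + 4·(-1−(-3)) + 7·(-3−4)) = ½·(-40 + 8 − 49) = -81/2.
[GEF] = ½·((-17/2)·(4−(-1)) + 4·(-1−(-20/3)) + 7·(-20/3−4)) = ½·(-85/2 + 68/3 − 224/3) = -189/4, so the D-coordinate is (-189/4)/(-81/2) = 7/6.
[DGF] = ½·((-8)·(-20/3−(-1)) + (-17/2)·(-1−(-3)) + 7·(-3−(-20/3))) = ½·(136/3 − 17 + 77/3) = 27, so the E-coordinate is -2/3.
[DEG] = ½·((-8)·(4−(-20/3)) + 4·(-20/3−(-3)) + (-17/2)·(-3−4)) = ½·(-256/3 − 44/3 + 119/2) = -81/4, so the F-coordinate is 1/2.
Check: 7/6 − 2/3 + 1/2 = 1.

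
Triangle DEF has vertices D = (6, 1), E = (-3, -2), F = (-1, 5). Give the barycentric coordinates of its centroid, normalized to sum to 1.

(1/3, 1/3, 1/3)

The centroid is the average of the vertices, so each weight is 1/3.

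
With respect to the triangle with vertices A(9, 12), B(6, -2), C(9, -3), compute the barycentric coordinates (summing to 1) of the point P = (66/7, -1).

(1/7, -1/7, 1)

Signed area of the reference triangle: [ABC] = ½·(9·(-2−(-3)) + 6·(-3−12) + 9·(12−(-2))) = ½·(9 − 90 + 126) = 45/2.
[PBC] = ½·((66/7)·(-2−(-3)) + 6·(-3−(-1)) + 9·(-1−(-2))) = ½·(66/7 − 12 + 9) = 45/14, so the A-coordinate is (45/14)/(45/2) = 1/7.
[APC] = ½·(9·(-1−(-3)) + (66/7)·(-3−12) + 9·(12−(-1))) = ½·(18 − 990/7 + 117) = -45/14, so the B-coordinate is -1/7.
[ABP] = ½·(9·(-2−(-1)) + 6·(-1−12) + (66/7)·(12−(-2))) = ½·(-9 − 78 + 132) = 45/2, so the C-coordinate is 1.
Check: 1/7 − 1/7 + 1 = 1.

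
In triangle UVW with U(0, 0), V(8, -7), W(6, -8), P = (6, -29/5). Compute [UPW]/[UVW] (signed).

3/5

[UVW] = ½·(0·(-7−(-8)) + 8·(-8−0) + 6·(0−(-7))) = ½·(0 − 64 + 42) = -11.
[UPW] = ½·(0·(-29/5−(-8)) + 6·(-8−0) + 6·(0−(-29/5))) = ½·(0 − 48 + 174/5) = -33/5, so the ratio is (-33/5)/(-11) = 3/5.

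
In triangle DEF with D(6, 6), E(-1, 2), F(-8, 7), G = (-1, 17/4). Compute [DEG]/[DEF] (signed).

1/4

[DEF] = ½·(6·(2−7) + (-1)·(7−6) + (-8)·(6−2)) = ½·(-30 − 1 − 32) = -63/2.
[DEG] = ½·(6·(2−(17/4)) + (-1)·(17/4−6) + (-1)·(6−2)) = ½·(-27/2 + 7/4 − 4) = -63/8, so the ratio is (-63/8)/(-63/2) = 1/4.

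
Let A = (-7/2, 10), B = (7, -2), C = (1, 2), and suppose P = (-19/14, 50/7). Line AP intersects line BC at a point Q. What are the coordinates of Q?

(4, 0)

Barycentric coordinates of P with respect to ABC: (5/7, 1/7, 1/7).
On side BC the A-coordinate is zero; dropping P's A-weight 5/7 and renormalizing the remaining 1/7 : 1/7 gives weights 1/2, 1/2 on B, C.
Q = (1/2)·(7, -2) + (1/2)·(1, 2) = (4, 0).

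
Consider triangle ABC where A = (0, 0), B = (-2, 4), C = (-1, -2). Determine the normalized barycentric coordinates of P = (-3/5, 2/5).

Signed area of the reference triangle: [ABC] = ½·(0·(4−(-2)) + (-2)·(-2−0) + (-1)·(0−4)) = ½·(0 + 4 + 4) = 4.
[PBC] = ½·((-3/5)·(4−(-2)) + (-2)·(-2−(2/5)) + (-1)·(2/5−4)) = ½·(-18/5 + 24/5 + 18/5) = 12/5, so the A-coordinate is (12/5)/4 = 3/5.
[APC] = ½·(0·(2/5−(-2)) + (-3/5)·(-2−0) + (-1)·(0−(2/5))) = ½·(0 + 6/5 + 2/5) = 4/5, so the B-coordinate is 1/5.
[ABP] = ½·(0·(4−(2/5)) + (-2)·(2/5−0) + (-3/5)·(0−4)) = ½·(0 − 4/5 + 12/5) = 4/5, so the C-coordinate is 1/5.
Check: 3/5 + 1/5 + 1/5 = 1.

(3/5, 1/5, 1/5)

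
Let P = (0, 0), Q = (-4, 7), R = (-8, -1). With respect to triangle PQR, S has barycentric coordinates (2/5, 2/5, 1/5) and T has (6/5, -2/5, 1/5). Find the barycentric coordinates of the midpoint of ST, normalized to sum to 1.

(4/5, 0, 1/5)

Since both coordinate triples sum to 1, the midpoint's barycentrics are the componentwise average.
(2/5+6/5)/2 = 4/5; similarly 0 and 1/5.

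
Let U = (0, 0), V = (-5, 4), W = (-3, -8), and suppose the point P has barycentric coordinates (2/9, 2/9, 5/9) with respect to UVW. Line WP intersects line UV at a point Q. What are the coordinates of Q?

Line WP meets UV where the W-coordinate vanishes; zeroing P's W-weight and renormalizing leaves U, V-weights 2/9 : 2/9 → (1/2, 1/2).
So Q = (1/2)·U + (1/2)·V = (-5/2, 2).

(-5/2, 2)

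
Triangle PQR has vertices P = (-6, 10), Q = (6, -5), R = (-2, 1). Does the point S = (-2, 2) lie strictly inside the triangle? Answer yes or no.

Barycentric coordinates of S: (1/6, 1/12, 3/4).
The three coordinates are positive, positive, positive; a point is interior exactly when all three are positive.

yes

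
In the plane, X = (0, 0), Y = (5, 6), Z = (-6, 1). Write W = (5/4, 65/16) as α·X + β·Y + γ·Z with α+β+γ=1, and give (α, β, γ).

(1/16, 5/8, 5/16)

Signed area of the reference triangle: [XYZ] = ½·(0·(6−1) + 5·(1−0) + (-6)·(0−6)) = ½·(0 + 5 + 36) = 41/2.
[WYZ] = ½·((5/4)·(6−1) + 5·(1−(65/16)) + (-6)·(65/16−6)) = ½·(25/4 − 245/16 + 93/8) = 41/32, so the X-coordinate is (41/32)/(41/2) = 1/16.
[XWZ] = ½·(0·(65/16−1) + (5/4)·(1−0) + (-6)·(0−(65/16))) = ½·(0 + 5/4 + 195/8) = 205/16, so the Y-coordinate is 5/8.
[XYW] = ½·(0·(6−(65/16)) + 5·(65/16−0) + (5/4)·(0−6)) = ½·(0 + 325/16 − 15/2) = 205/32, so the Z-coordinate is 5/16.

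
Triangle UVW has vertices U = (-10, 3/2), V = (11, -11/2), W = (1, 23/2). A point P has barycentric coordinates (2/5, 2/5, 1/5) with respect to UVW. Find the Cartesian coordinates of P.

(3/5, 7/10)

P = (2/5)·U + (2/5)·V + (1/5)·W.
x-coordinate: (2/5)·(-10) + (2/5)·11 + (1/5)·1 = 3/5.
y-coordinate: (2/5)·(3/2) + (2/5)·(-11/2) + (1/5)·(23/2) = 7/10.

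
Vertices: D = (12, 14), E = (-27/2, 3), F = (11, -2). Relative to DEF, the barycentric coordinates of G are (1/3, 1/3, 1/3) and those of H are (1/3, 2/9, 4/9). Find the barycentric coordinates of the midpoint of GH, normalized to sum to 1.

Since both coordinate triples sum to 1, the midpoint's barycentrics are the componentwise average.
(1/3+1/3)/2 = 1/3; similarly 5/18 and 7/18.

(1/3, 5/18, 7/18)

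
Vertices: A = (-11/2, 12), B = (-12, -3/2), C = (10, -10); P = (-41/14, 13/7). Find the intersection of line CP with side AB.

(-81/10, 33/5)

Barycentric coordinates of P with respect to ABC: (3/7, 2/7, 2/7).
On side AB the C-coordinate is zero; dropping P's C-weight 2/7 and renormalizing the remaining 3/7 : 2/7 gives weights 3/5, 2/5 on A, B.
Q = (3/5)·(-11/2, 12) + (2/5)·(-12, -3/2) = (-81/10, 33/5).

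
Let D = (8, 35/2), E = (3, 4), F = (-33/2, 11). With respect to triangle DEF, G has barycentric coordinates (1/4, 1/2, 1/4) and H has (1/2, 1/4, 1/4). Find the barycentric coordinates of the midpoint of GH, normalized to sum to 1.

Since both coordinate triples sum to 1, the midpoint's barycentrics are the componentwise average.
(1/4+1/2)/2 = 3/8; similarly 3/8 and 1/4.

(3/8, 3/8, 1/4)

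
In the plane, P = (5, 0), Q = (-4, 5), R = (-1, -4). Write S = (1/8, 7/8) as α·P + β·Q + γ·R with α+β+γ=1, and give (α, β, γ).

(3/8, 3/8, 1/4)

Signed area of the reference triangle: [PQR] = ½·(5·(5−(-4)) + (-4)·(-4−0) + (-1)·(0−5)) = ½·(45 + 16 + 5) = 33.
[SQR] = ½·((1/8)·(5−(-4)) + (-4)·(-4−(7/8)) + (-1)·(7/8−5)) = ½·(9/8 + 39/2 + 33/8) = 99/8, so the P-coordinate is (99/8)/33 = 3/8.
[PSR] = ½·(5·(7/8−(-4)) + (1/8)·(-4−0) + (-1)·(0−(7/8))) = ½·(195/8 − 1/2 + 7/8) = 99/8, so the Q-coordinate is 3/8.
[PQS] = ½·(5·(5−(7/8)) + (-4)·(7/8−0) + (1/8)·(0−5)) = ½·(165/8 − 7/2 − 5/8) = 33/4, so the R-coordinate is 1/4.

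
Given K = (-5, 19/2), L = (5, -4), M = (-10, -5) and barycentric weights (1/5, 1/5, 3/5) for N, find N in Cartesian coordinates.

(-6, -19/10)

N = (1/5)·K + (1/5)·L + (3/5)·M.
x-coordinate: (1/5)·(-5) + (1/5)·5 + (3/5)·(-10) = -6.
y-coordinate: (1/5)·(19/2) + (1/5)·(-4) + (3/5)·(-5) = -19/10.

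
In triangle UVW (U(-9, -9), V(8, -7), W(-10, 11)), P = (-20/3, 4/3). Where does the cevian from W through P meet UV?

(-10/3, -25/3)

Barycentric coordinates of P with respect to UVW: (1/3, 1/6, 1/2).
On side UV the W-coordinate is zero; dropping P's W-weight 1/2 and renormalizing the remaining 1/3 : 1/6 gives weights 2/3, 1/3 on U, V.
Q = (2/3)·(-9, -9) + (1/3)·(8, -7) = (-10/3, -25/3).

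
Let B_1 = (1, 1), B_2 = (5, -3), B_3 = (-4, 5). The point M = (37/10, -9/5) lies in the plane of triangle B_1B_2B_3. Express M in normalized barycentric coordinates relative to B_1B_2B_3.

(1/10, 4/5, 1/10)

Signed area of the reference triangle: [B_1B_2B_3] = ½·(1·(-3−5) + 5·(5−1) + (-4)·(1−(-3))) = ½·(-8 + 20 − 16) = -2.
[MB_2B_3] = ½·((37/10)·(-3−5) + 5·(5−(-9/5)) + (-4)·(-9/5−(-3))) = ½·(-148/5 + 34 − 24/5) = -1/5, so the B_1-coordinate is (-1/5)/(-2) = 1/10.
[B_1MB_3] = ½·(1·(-9/5−5) + (37/10)·(5−1) + (-4)·(1−(-9/5))) = ½·(-34/5 + 74/5 − 56/5) = -8/5, so the B_2-coordinate is 4/5.
[B_1B_2M] = ½·(1·(-3−(-9/5)) + 5·(-9/5−1) + (37/10)·(1−(-3))) = ½·(-6/5 − 14 + 74/5) = -1/5, so the B_3-coordinate is 1/10.
Check: 1/10 + 4/5 + 1/10 = 1.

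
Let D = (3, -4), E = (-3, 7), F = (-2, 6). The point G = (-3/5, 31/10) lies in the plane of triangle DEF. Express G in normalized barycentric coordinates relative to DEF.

Signed area of the reference triangle: [DEF] = ½·(3·(7−6) + (-3)·(6−(-4)) + (-2)·(-4−7)) = ½·(3 − 30 + 22) = -5/2.
[GEF] = ½·((-3/5)·(7−6) + (-3)·(6−(31/10)) + (-2)·(31/10−7)) = ½·(-3/5 − 87/10 + 39/5) = -3/4, so the D-coordinate is (-3/4)/(-5/2) = 3/10.
[DGF] = ½·(3·(31/10−6) + (-3/5)·(6−(-4)) + (-2)·(-4−(31/10))) = ½·(-87/10 − 6 + 71/5) = -1/4, so the E-coordinate is 1/10.
[DEG] = ½·(3·(7−(31/10)) + (-3)·(31/10−(-4)) + (-3/5)·(-4−7)) = ½·(117/10 − 213/10 + 33/5) = -3/2, so the F-coordinate is 3/5.
Check: 3/10 + 1/10 + 3/5 = 1.

(3/10, 1/10, 3/5)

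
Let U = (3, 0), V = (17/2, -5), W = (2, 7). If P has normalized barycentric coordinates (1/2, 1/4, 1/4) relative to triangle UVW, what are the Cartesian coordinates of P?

(33/8, 1/2)

P = (1/2)·U + (1/4)·V + (1/4)·W.
x-coordinate: (1/2)·3 + (1/4)·(17/2) + (1/4)·2 = 33/8.
y-coordinate: (1/2)·0 + (1/4)·(-5) + (1/4)·7 = 1/2.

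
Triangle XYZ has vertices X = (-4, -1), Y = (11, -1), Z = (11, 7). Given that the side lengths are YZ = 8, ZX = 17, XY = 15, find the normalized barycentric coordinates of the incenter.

The incenter has barycentric coordinates proportional to the opposite side lengths: (8 : 17 : 15).
Normalizing by 8+17+15 = 40 gives (1/5, 17/40, 3/8).

(1/5, 17/40, 3/8)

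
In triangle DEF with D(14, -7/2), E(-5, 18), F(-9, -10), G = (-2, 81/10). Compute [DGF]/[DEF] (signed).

[DEF] = ½·(14·(18−(-10)) + (-5)·(-10−(-7/2)) + (-9)·(-7/2−18)) = ½·(392 + 65/2 + 387/2) = 309.
[DGF] = ½·(14·(81/10−(-10)) + (-2)·(-10−(-7/2)) + (-9)·(-7/2−(81/10))) = ½·(1267/5 + 13 + 522/5) = 927/5, so the ratio is (927/5)/309 = 3/5.

3/5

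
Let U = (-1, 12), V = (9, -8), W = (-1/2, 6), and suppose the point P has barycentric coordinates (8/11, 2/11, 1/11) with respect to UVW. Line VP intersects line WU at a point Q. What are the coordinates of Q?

Line VP meets WU where the V-coordinate vanishes; zeroing P's V-weight and renormalizing leaves W, U-weights 1/11 : 8/11 → (1/9, 8/9).
So Q = (1/9)·W + (8/9)·U = (-17/18, 34/3).

(-17/18, 34/3)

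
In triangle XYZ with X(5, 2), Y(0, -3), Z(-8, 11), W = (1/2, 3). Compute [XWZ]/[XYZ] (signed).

[XYZ] = ½·(5·(-3−11) + 0·(11−2) + (-8)·(2−(-3))) = ½·(-70 + 0 − 40) = -55.
[XWZ] = ½·(5·(3−11) + (1/2)·(11−2) + (-8)·(2−3)) = ½·(-40 + 9/2 + 8) = -55/4, so the ratio is (-55/4)/(-55) = 1/4.

1/4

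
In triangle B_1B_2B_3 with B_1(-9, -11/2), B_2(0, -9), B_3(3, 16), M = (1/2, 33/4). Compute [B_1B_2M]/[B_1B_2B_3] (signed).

2/3

[B_1B_2B_3] = ½·((-9)·(-9−16) + 0·(16−(-11/2)) + 3·(-11/2−(-9))) = ½·(225 + 0 + 21/2) = 471/4.
[B_1B_2M] = ½·((-9)·(-9−(33/4)) + 0·(33/4−(-11/2)) + (1/2)·(-11/2−(-9))) = ½·(621/4 + 0 + 7/4) = 157/2, so the ratio is (157/2)/(471/4) = 2/3.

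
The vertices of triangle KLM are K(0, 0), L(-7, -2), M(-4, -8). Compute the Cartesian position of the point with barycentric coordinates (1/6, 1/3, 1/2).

(-13/3, -14/3)

N = (1/6)·K + (1/3)·L + (1/2)·M.
x-coordinate: (1/6)·0 + (1/3)·(-7) + (1/2)·(-4) = -13/3.
y-coordinate: (1/6)·0 + (1/3)·(-2) + (1/2)·(-8) = -14/3.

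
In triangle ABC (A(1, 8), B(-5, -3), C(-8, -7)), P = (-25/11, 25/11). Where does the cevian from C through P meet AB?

Barycentric coordinates of P with respect to ABC: (6/11, 3/11, 2/11).
On side AB the C-coordinate is zero; dropping P's C-weight 2/11 and renormalizing the remaining 6/11 : 3/11 gives weights 2/3, 1/3 on A, B.
Q = (2/3)·(1, 8) + (1/3)·(-5, -3) = (-1, 13/3).

(-1, 13/3)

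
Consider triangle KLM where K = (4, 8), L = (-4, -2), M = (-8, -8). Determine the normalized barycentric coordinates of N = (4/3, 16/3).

Signed area of the reference triangle: [KLM] = ½·(4·(-2−(-8)) + (-4)·(-8−8) + (-8)·(8−(-2))) = ½·(24 + 64 − 80) = 4.
[NLM] = ½·((4/3)·(-2−(-8)) + (-4)·(-8−(16/3)) + (-8)·(16/3−(-2))) = ½·(8 + 160/3 − 176/3) = 4/3, so the K-coordinate is (4/3)/4 = 1/3.
[KNM] = ½·(4·(16/3−(-8)) + (4/3)·(-8−8) + (-8)·(8−(16/3))) = ½·(160/3 − 64/3 − 64/3) = 16/3, so the L-coordinate is 4/3.
[KLN] = ½·(4·(-2−(16/3)) + (-4)·(16/3−8) + (4/3)·(8−(-2))) = ½·(-88/3 + 32/3 + 40/3) = -8/3, so the M-coordinate is -2/3.
Check: 1/3 + 4/3 − 2/3 = 1.

(1/3, 4/3, -2/3)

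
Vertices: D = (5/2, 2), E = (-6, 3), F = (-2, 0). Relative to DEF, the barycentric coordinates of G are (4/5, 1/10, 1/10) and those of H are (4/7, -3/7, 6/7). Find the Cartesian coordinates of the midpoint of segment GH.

Barycentric coordinates of the midpoint are the average: (24/35, -23/140, 67/140).
Converting: (24/35)·D + (-23/140)·E + (67/140)·F = (61/35, 123/140).

(61/35, 123/140)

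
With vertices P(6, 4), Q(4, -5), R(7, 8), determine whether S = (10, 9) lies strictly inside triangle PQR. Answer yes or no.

Barycentric coordinates of S: (-36, 11, 26).
The three coordinates are negative, positive, positive; a point is interior exactly when all three are positive.

no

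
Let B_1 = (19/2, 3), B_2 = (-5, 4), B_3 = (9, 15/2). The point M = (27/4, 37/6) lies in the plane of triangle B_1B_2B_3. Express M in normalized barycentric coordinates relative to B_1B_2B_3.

Signed area of the reference triangle: [B_1B_2B_3] = ½·((19/2)·(4−(15/2)) + (-5)·(15/2−3) + 9·(3−4)) = ½·(-133/4 − 45/2 − 9) = -259/8.
[MB_2B_3] = ½·((27/4)·(4−(15/2)) + (-5)·(15/2−(37/6)) + 9·(37/6−4)) = ½·(-189/8 − 20/3 + 39/2) = -259/48, so the B_1-coordinate is (-259/48)/(-259/8) = 1/6.
[B_1MB_3] = ½·((19/2)·(37/6−(15/2)) + (27/4)·(15/2−3) + 9·(3−(37/6))) = ½·(-38/3 + 243/8 − 57/2) = -259/48, so the B_2-coordinate is 1/6.
[B_1B_2M] = ½·((19/2)·(4−(37/6)) + (-5)·(37/6−3) + (27/4)·(3−4)) = ½·(-247/12 − 95/6 − 27/4) = -259/12, so the B_3-coordinate is 2/3.
Check: 1/6 + 1/6 + 2/3 = 1.

(1/6, 1/6, 2/3)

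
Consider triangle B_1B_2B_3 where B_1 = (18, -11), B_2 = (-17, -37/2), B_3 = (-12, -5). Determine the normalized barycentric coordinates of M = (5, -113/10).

Signed area of the reference triangle: [B_1B_2B_3] = ½·(18·(-37/2−(-5)) + (-17)·(-5−(-11)) + (-12)·(-11−(-37/2))) = ½·(-243 − 102 − 90) = -435/2.
[MB_2B_3] = ½·(5·(-37/2−(-5)) + (-17)·(-5−(-113/10)) + (-12)·(-113/10−(-37/2))) = ½·(-135/2 − 1071/10 − 432/5) = -261/2, so the B_1-coordinate is (-261/2)/(-435/2) = 3/5.
[B_1MB_3] = ½·(18·(-113/10−(-5)) + 5·(-5−(-11)) + (-12)·(-11−(-113/10))) = ½·(-567/5 + 30 − 18/5) = -87/2, so the B_2-coordinate is 1/5.
[B_1B_2M] = ½·(18·(-37/2−(-113/10)) + (-17)·(-113/10−(-11)) + 5·(-11−(-37/2))) = ½·(-648/5 + 51/10 + 75/2) = -87/2, so the B_3-coordinate is 1/5.

(3/5, 1/5, 1/5)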